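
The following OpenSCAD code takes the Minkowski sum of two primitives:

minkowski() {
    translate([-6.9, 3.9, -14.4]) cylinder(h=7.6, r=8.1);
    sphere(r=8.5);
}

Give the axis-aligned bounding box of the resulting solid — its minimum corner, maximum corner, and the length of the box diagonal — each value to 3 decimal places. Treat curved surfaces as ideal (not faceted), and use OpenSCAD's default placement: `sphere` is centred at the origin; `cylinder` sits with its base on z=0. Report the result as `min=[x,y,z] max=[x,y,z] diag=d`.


A = translate([-6.9, 3.9, -14.4]) cylinder(h=7.6, r=8.1) → bbox [-15,-4.2,-14.4] .. [1.2,12,-6.8]
B = sphere(r=8.5) → bbox [-8.5,-8.5,-8.5] .. [8.5,8.5,8.5]
lo = A.lo+B.lo = [-15-8.5, -4.2-8.5, -14.4-8.5] = [-23.500,-12.700,-22.900]
hi = A.hi+B.hi = [1.2+8.5, 12+8.5, -6.8+8.5] = [9.700,20.500,1.700]
diag = √(33.2²+33.2²+24.6²) = √2809.64 = 53.006

min=[-23.500,-12.700,-22.900] max=[9.700,20.500,1.700] diag=53.006


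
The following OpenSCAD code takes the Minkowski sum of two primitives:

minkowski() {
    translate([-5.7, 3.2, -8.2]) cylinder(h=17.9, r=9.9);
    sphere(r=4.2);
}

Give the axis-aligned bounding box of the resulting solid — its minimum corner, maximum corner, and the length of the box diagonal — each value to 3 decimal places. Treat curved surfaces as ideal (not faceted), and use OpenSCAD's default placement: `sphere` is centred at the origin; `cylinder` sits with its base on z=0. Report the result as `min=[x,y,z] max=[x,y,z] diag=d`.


A = translate([-5.7, 3.2, -8.2]) cylinder(h=17.9, r=9.9) → bbox [-15.6,-6.7,-8.2] .. [4.2,13.1,9.7]
B = sphere(r=4.2) → bbox [-4.2,-4.2,-4.2] .. [4.2,4.2,4.2]
lo = A.lo+B.lo = [-15.6-4.2, -6.7-4.2, -8.2-4.2] = [-19.800,-10.900,-12.400]
hi = A.hi+B.hi = [4.2+4.2, 13.1+4.2, 9.7+4.2] = [8.400,17.300,13.900]
diag = √(28.2²+28.2²+26.3²) = √2282.17 = 47.772

min=[-19.800,-10.900,-12.400] max=[8.400,17.300,13.900] diag=47.772


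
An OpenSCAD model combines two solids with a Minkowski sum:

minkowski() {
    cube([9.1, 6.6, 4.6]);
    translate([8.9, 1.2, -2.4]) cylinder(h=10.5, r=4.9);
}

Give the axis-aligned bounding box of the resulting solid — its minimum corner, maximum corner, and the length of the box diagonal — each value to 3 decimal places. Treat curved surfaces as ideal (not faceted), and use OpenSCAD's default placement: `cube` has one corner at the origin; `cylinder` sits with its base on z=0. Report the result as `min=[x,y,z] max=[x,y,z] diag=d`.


A = translate([8.9, 1.2, -2.4]) cylinder(h=10.5, r=4.9) → bbox [4,-3.7,-2.4] .. [13.8,6.1,8.1]
B = cube([9.1, 6.6, 4.6]) → bbox [0,0,0] .. [9.1,6.6,4.6]
lo = A.lo+B.lo = [4+0, -3.7+0, -2.4+0] = [4.000,-3.700,-2.400]
hi = A.hi+B.hi = [13.8+9.1, 6.1+6.6, 8.1+4.6] = [22.900,12.700,12.700]
diag = √(18.9²+16.4²+15.1²) = √854.18 = 29.226

min=[4.000,-3.700,-2.400] max=[22.900,12.700,12.700] diag=29.226


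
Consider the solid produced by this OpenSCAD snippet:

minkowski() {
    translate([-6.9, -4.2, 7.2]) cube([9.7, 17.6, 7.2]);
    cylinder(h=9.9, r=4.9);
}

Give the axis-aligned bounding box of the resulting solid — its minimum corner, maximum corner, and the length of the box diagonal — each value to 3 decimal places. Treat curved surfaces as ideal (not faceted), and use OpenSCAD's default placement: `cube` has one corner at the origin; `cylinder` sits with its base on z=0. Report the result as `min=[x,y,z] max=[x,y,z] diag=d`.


min=[-11.800,-9.100,7.200] max=[7.700,18.300,24.300] diag=37.728

A = translate([-6.9, -4.2, 7.2]) cube([9.7, 17.6, 7.2]) → bbox [-6.9,-4.2,7.2] .. [2.8,13.4,14.4]
B = cylinder(h=9.9, r=4.9) → bbox [-4.9,-4.9,0] .. [4.9,4.9,9.9]
lo = A.lo+B.lo = [-6.9-4.9, -4.2-4.9, 7.2+0] = [-11.800,-9.100,7.200]
hi = A.hi+B.hi = [2.8+4.9, 13.4+4.9, 14.4+9.9] = [7.700,18.300,24.300]
diag = √(19.5²+27.4²+17.1²) = √1423.42 = 37.728


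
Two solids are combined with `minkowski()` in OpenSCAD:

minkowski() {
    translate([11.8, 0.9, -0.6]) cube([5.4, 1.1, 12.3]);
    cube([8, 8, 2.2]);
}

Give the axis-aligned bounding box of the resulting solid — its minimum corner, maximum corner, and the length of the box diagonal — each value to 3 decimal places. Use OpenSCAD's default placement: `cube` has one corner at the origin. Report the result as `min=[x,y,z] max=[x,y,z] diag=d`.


min=[11.800,0.900,-0.600] max=[25.200,10.000,13.900] diag=21.740

A = translate([11.8, 0.9, -0.6]) cube([5.4, 1.1, 12.3]) → bbox [11.8,0.9,-0.6] .. [17.2,2,11.7]
B = cube([8, 8, 2.2]) → bbox [0,0,0] .. [8,8,2.2]
lo = A.lo+B.lo = [11.8+0, 0.9+0, -0.6+0] = [11.800,0.900,-0.600]
hi = A.hi+B.hi = [17.2+8, 2+8, 11.7+2.2] = [25.200,10.000,13.900]
diag = √(13.4²+9.1²+14.5²) = √472.62 = 21.740


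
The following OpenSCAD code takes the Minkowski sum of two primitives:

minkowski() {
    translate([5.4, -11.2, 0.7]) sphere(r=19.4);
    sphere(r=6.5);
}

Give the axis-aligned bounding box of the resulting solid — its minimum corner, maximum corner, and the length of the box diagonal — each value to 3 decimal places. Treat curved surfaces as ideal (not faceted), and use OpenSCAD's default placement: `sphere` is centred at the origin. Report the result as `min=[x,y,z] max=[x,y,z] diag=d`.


A = translate([5.4, -11.2, 0.7]) sphere(r=19.4) → bbox [-14,-30.6,-18.7] .. [24.8,8.2,20.1]
B = sphere(r=6.5) → bbox [-6.5,-6.5,-6.5] .. [6.5,6.5,6.5]
lo = A.lo+B.lo = [-14-6.5, -30.6-6.5, -18.7-6.5] = [-20.500,-37.100,-25.200]
hi = A.hi+B.hi = [24.8+6.5, 8.2+6.5, 20.1+6.5] = [31.300,14.700,26.600]
diag = √(51.8²+51.8²+51.8²) = √8049.72 = 89.720

min=[-20.500,-37.100,-25.200] max=[31.300,14.700,26.600] diag=89.720


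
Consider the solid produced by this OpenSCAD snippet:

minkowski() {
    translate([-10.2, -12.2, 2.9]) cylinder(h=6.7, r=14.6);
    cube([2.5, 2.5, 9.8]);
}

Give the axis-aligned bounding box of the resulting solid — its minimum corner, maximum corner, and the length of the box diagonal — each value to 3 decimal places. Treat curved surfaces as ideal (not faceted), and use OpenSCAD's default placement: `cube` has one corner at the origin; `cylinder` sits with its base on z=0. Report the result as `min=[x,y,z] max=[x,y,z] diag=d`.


A = translate([-10.2, -12.2, 2.9]) cylinder(h=6.7, r=14.6) → bbox [-24.8,-26.8,2.9] .. [4.4,2.4,9.6]
B = cube([2.5, 2.5, 9.8]) → bbox [0,0,0] .. [2.5,2.5,9.8]
lo = A.lo+B.lo = [-24.8+0, -26.8+0, 2.9+0] = [-24.800,-26.800,2.900]
hi = A.hi+B.hi = [4.4+2.5, 2.4+2.5, 9.6+9.8] = [6.900,4.900,19.400]
diag = √(31.7²+31.7²+16.5²) = √2282.03 = 47.771

min=[-24.800,-26.800,2.900] max=[6.900,4.900,19.400] diag=47.771


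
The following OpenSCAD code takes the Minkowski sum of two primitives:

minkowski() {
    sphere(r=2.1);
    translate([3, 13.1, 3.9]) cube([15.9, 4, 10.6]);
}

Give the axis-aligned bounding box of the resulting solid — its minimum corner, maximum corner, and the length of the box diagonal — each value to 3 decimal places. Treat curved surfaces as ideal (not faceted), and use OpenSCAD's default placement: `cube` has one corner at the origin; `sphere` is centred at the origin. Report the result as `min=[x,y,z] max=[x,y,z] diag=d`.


A = translate([3, 13.1, 3.9]) cube([15.9, 4, 10.6]) → bbox [3,13.1,3.9] .. [18.9,17.1,14.5]
B = sphere(r=2.1) → bbox [-2.1,-2.1,-2.1] .. [2.1,2.1,2.1]
lo = A.lo+B.lo = [3-2.1, 13.1-2.1, 3.9-2.1] = [0.900,11.000,1.800]
hi = A.hi+B.hi = [18.9+2.1, 17.1+2.1, 14.5+2.1] = [21.000,19.200,16.600]
diag = √(20.1²+8.2²+14.8²) = √690.29 = 26.273

min=[0.900,11.000,1.800] max=[21.000,19.200,16.600] diag=26.273


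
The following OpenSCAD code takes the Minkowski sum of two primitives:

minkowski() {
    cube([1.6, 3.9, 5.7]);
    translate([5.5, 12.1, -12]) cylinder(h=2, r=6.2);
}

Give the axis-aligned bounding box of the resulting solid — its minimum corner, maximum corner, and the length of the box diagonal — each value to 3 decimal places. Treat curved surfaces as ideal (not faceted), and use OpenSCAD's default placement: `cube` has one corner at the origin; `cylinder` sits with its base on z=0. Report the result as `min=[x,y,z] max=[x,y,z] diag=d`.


min=[-0.700,5.900,-12.000] max=[13.300,22.200,-4.300] diag=22.825

A = translate([5.5, 12.1, -12]) cylinder(h=2, r=6.2) → bbox [-0.7,5.9,-12] .. [11.7,18.3,-10]
B = cube([1.6, 3.9, 5.7]) → bbox [0,0,0] .. [1.6,3.9,5.7]
lo = A.lo+B.lo = [-0.7+0, 5.9+0, -12+0] = [-0.700,5.900,-12.000]
hi = A.hi+B.hi = [11.7+1.6, 18.3+3.9, -10+5.7] = [13.300,22.200,-4.300]
diag = √(14²+16.3²+7.7²) = √520.98 = 22.825


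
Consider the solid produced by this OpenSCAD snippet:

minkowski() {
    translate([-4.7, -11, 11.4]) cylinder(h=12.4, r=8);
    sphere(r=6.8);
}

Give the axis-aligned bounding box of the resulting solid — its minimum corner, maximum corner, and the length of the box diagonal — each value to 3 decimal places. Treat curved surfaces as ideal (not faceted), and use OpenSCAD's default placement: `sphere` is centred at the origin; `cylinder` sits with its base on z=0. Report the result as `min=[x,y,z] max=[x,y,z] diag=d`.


min=[-19.500,-25.800,4.600] max=[10.100,3.800,30.600] diag=49.278

A = translate([-4.7, -11, 11.4]) cylinder(h=12.4, r=8) → bbox [-12.7,-19,11.4] .. [3.3,-3,23.8]
B = sphere(r=6.8) → bbox [-6.8,-6.8,-6.8] .. [6.8,6.8,6.8]
lo = A.lo+B.lo = [-12.7-6.8, -19-6.8, 11.4-6.8] = [-19.500,-25.800,4.600]
hi = A.hi+B.hi = [3.3+6.8, -3+6.8, 23.8+6.8] = [10.100,3.800,30.600]
diag = √(29.6²+29.6²+26²) = √2428.32 = 49.278


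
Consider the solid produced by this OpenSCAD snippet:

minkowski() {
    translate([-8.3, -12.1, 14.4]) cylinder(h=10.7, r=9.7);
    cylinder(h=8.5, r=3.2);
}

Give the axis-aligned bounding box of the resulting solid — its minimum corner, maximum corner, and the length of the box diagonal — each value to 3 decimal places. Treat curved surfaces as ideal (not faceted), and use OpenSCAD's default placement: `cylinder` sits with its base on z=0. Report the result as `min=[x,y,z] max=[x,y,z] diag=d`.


min=[-21.200,-25.000,14.400] max=[4.600,0.800,33.600] diag=41.230

A = translate([-8.3, -12.1, 14.4]) cylinder(h=10.7, r=9.7) → bbox [-18,-21.8,14.4] .. [1.4,-2.4,25.1]
B = cylinder(h=8.5, r=3.2) → bbox [-3.2,-3.2,0] .. [3.2,3.2,8.5]
lo = A.lo+B.lo = [-18-3.2, -21.8-3.2, 14.4+0] = [-21.200,-25.000,14.400]
hi = A.hi+B.hi = [1.4+3.2, -2.4+3.2, 25.1+8.5] = [4.600,0.800,33.600]
diag = √(25.8²+25.8²+19.2²) = √1699.92 = 41.230


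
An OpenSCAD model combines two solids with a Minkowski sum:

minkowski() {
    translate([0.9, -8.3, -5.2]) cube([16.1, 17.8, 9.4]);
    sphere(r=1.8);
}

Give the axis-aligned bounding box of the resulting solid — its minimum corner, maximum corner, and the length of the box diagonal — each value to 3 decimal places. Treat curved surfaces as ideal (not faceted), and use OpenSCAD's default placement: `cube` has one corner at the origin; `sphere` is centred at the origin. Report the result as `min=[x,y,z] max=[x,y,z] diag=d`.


A = translate([0.9, -8.3, -5.2]) cube([16.1, 17.8, 9.4]) → bbox [0.9,-8.3,-5.2] .. [17,9.5,4.2]
B = sphere(r=1.8) → bbox [-1.8,-1.8,-1.8] .. [1.8,1.8,1.8]
lo = A.lo+B.lo = [0.9-1.8, -8.3-1.8, -5.2-1.8] = [-0.900,-10.100,-7.000]
hi = A.hi+B.hi = [17+1.8, 9.5+1.8, 4.2+1.8] = [18.800,11.300,6.000]
diag = √(19.7²+21.4²+13²) = √1015.05 = 31.860

min=[-0.900,-10.100,-7.000] max=[18.800,11.300,6.000] diag=31.860


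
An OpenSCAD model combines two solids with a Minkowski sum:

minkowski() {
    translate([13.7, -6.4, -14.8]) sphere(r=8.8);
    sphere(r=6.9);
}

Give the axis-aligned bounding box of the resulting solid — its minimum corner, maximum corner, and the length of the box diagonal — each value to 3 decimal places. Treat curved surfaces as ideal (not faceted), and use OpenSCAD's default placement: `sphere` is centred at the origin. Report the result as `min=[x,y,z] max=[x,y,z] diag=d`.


A = translate([13.7, -6.4, -14.8]) sphere(r=8.8) → bbox [4.9,-15.2,-23.6] .. [22.5,2.4,-6]
B = sphere(r=6.9) → bbox [-6.9,-6.9,-6.9] .. [6.9,6.9,6.9]
lo = A.lo+B.lo = [4.9-6.9, -15.2-6.9, -23.6-6.9] = [-2.000,-22.100,-30.500]
hi = A.hi+B.hi = [22.5+6.9, 2.4+6.9, -6+6.9] = [29.400,9.300,0.900]
diag = √(31.4²+31.4²+31.4²) = √2957.88 = 54.386

min=[-2.000,-22.100,-30.500] max=[29.400,9.300,0.900] diag=54.386


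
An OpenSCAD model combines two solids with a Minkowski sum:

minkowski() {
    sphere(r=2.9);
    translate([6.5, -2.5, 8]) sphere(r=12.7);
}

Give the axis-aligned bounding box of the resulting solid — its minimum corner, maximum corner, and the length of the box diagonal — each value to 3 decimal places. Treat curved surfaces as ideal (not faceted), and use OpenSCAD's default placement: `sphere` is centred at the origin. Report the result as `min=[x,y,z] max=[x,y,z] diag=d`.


min=[-9.100,-18.100,-7.600] max=[22.100,13.100,23.600] diag=54.040

A = translate([6.5, -2.5, 8]) sphere(r=12.7) → bbox [-6.2,-15.2,-4.7] .. [19.2,10.2,20.7]
B = sphere(r=2.9) → bbox [-2.9,-2.9,-2.9] .. [2.9,2.9,2.9]
lo = A.lo+B.lo = [-6.2-2.9, -15.2-2.9, -4.7-2.9] = [-9.100,-18.100,-7.600]
hi = A.hi+B.hi = [19.2+2.9, 10.2+2.9, 20.7+2.9] = [22.100,13.100,23.600]
diag = √(31.2²+31.2²+31.2²) = √2920.32 = 54.040


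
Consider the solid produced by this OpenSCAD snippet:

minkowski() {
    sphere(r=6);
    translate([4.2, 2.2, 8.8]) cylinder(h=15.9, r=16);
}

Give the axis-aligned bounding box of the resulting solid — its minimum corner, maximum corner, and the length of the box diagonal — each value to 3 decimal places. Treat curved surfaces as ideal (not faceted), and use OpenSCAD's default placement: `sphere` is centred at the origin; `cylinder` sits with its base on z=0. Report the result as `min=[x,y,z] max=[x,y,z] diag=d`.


min=[-17.800,-19.800,2.800] max=[26.200,24.200,30.700] diag=68.194

A = translate([4.2, 2.2, 8.8]) cylinder(h=15.9, r=16) → bbox [-11.8,-13.8,8.8] .. [20.2,18.2,24.7]
B = sphere(r=6) → bbox [-6,-6,-6] .. [6,6,6]
lo = A.lo+B.lo = [-11.8-6, -13.8-6, 8.8-6] = [-17.800,-19.800,2.800]
hi = A.hi+B.hi = [20.2+6, 18.2+6, 24.7+6] = [26.200,24.200,30.700]
diag = √(44²+44²+27.9²) = √4650.41 = 68.194


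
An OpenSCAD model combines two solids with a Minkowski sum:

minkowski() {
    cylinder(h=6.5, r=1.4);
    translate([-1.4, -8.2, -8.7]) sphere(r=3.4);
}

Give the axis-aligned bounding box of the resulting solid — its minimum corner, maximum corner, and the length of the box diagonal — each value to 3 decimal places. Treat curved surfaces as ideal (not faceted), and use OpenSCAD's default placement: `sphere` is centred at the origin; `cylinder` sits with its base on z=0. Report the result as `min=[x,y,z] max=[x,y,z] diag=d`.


A = translate([-1.4, -8.2, -8.7]) sphere(r=3.4) → bbox [-4.8,-11.6,-12.1] .. [2,-4.8,-5.3]
B = cylinder(h=6.5, r=1.4) → bbox [-1.4,-1.4,0] .. [1.4,1.4,6.5]
lo = A.lo+B.lo = [-4.8-1.4, -11.6-1.4, -12.1+0] = [-6.200,-13.000,-12.100]
hi = A.hi+B.hi = [2+1.4, -4.8+1.4, -5.3+6.5] = [3.400,-3.400,1.200]
diag = √(9.6²+9.6²+13.3²) = √361.21 = 19.006

min=[-6.200,-13.000,-12.100] max=[3.400,-3.400,1.200] diag=19.006


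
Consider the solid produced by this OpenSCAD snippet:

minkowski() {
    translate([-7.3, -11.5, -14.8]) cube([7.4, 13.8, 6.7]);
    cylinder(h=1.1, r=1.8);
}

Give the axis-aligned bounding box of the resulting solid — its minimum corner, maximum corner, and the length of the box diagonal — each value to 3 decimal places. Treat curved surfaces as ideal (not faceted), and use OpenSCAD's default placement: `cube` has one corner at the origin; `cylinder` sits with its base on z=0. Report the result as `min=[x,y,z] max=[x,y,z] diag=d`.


A = translate([-7.3, -11.5, -14.8]) cube([7.4, 13.8, 6.7]) → bbox [-7.3,-11.5,-14.8] .. [0.1,2.3,-8.1]
B = cylinder(h=1.1, r=1.8) → bbox [-1.8,-1.8,0] .. [1.8,1.8,1.1]
lo = A.lo+B.lo = [-7.3-1.8, -11.5-1.8, -14.8+0] = [-9.100,-13.300,-14.800]
hi = A.hi+B.hi = [0.1+1.8, 2.3+1.8, -8.1+1.1] = [1.900,4.100,-7.000]
diag = √(11²+17.4²+7.8²) = √484.6 = 22.014

min=[-9.100,-13.300,-14.800] max=[1.900,4.100,-7.000] diag=22.014


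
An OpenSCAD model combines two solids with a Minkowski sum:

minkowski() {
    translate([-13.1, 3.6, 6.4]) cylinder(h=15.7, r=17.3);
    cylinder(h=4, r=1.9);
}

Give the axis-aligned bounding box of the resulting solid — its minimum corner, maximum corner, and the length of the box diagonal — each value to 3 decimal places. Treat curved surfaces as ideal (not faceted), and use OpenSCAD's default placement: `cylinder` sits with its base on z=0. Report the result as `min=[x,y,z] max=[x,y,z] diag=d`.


A = translate([-13.1, 3.6, 6.4]) cylinder(h=15.7, r=17.3) → bbox [-30.4,-13.7,6.4] .. [4.2,20.9,22.1]
B = cylinder(h=4, r=1.9) → bbox [-1.9,-1.9,0] .. [1.9,1.9,4]
lo = A.lo+B.lo = [-30.4-1.9, -13.7-1.9, 6.4+0] = [-32.300,-15.600,6.400]
hi = A.hi+B.hi = [4.2+1.9, 20.9+1.9, 22.1+4] = [6.100,22.800,26.100]
diag = √(38.4²+38.4²+19.7²) = √3337.21 = 57.769

min=[-32.300,-15.600,6.400] max=[6.100,22.800,26.100] diag=57.769


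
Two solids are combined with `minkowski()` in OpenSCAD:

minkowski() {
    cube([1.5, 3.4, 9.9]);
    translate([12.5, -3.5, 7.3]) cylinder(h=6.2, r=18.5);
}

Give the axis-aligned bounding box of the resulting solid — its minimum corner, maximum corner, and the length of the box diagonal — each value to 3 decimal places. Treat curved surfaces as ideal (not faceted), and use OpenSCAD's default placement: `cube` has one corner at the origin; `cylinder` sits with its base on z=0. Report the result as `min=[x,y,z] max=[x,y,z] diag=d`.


A = translate([12.5, -3.5, 7.3]) cylinder(h=6.2, r=18.5) → bbox [-6,-22,7.3] .. [31,15,13.5]
B = cube([1.5, 3.4, 9.9]) → bbox [0,0,0] .. [1.5,3.4,9.9]
lo = A.lo+B.lo = [-6+0, -22+0, 7.3+0] = [-6.000,-22.000,7.300]
hi = A.hi+B.hi = [31+1.5, 15+3.4, 13.5+9.9] = [32.500,18.400,23.400]
diag = √(38.5²+40.4²+16.1²) = √3373.62 = 58.083

min=[-6.000,-22.000,7.300] max=[32.500,18.400,23.400] diag=58.083


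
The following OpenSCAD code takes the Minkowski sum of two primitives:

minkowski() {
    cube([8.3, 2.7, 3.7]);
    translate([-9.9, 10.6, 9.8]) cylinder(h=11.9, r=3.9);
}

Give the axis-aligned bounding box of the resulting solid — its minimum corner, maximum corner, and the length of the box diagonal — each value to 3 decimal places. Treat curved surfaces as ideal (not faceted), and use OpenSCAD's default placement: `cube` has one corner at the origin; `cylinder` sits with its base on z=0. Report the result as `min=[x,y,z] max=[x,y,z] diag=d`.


min=[-13.800,6.700,9.800] max=[2.300,17.200,25.400] diag=24.755

A = translate([-9.9, 10.6, 9.8]) cylinder(h=11.9, r=3.9) → bbox [-13.8,6.7,9.8] .. [-6,14.5,21.7]
B = cube([8.3, 2.7, 3.7]) → bbox [0,0,0] .. [8.3,2.7,3.7]
lo = A.lo+B.lo = [-13.8+0, 6.7+0, 9.8+0] = [-13.800,6.700,9.800]
hi = A.hi+B.hi = [-6+8.3, 14.5+2.7, 21.7+3.7] = [2.300,17.200,25.400]
diag = √(16.1²+10.5²+15.6²) = √612.82 = 24.755


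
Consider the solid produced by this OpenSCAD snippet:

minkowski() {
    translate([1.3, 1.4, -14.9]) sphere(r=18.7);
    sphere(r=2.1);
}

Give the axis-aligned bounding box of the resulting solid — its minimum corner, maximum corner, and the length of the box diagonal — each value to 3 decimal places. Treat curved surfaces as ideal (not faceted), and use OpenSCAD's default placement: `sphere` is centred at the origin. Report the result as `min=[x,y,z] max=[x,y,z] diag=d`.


A = translate([1.3, 1.4, -14.9]) sphere(r=18.7) → bbox [-17.4,-17.3,-33.6] .. [20,20.1,3.8]
B = sphere(r=2.1) → bbox [-2.1,-2.1,-2.1] .. [2.1,2.1,2.1]
lo = A.lo+B.lo = [-17.4-2.1, -17.3-2.1, -33.6-2.1] = [-19.500,-19.400,-35.700]
hi = A.hi+B.hi = [20+2.1, 20.1+2.1, 3.8+2.1] = [22.100,22.200,5.900]
diag = √(41.6²+41.6²+41.6²) = √5191.68 = 72.053

min=[-19.500,-19.400,-35.700] max=[22.100,22.200,5.900] diag=72.053


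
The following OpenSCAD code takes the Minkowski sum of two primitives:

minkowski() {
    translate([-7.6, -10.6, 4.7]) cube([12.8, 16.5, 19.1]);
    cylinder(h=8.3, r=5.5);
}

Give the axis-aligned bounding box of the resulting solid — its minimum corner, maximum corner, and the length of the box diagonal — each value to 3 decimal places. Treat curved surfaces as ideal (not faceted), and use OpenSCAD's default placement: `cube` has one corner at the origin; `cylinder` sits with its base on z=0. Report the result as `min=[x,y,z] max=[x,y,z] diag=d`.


A = translate([-7.6, -10.6, 4.7]) cube([12.8, 16.5, 19.1]) → bbox [-7.6,-10.6,4.7] .. [5.2,5.9,23.8]
B = cylinder(h=8.3, r=5.5) → bbox [-5.5,-5.5,0] .. [5.5,5.5,8.3]
lo = A.lo+B.lo = [-7.6-5.5, -10.6-5.5, 4.7+0] = [-13.100,-16.100,4.700]
hi = A.hi+B.hi = [5.2+5.5, 5.9+5.5, 23.8+8.3] = [10.700,11.400,32.100]
diag = √(23.8²+27.5²+27.4²) = √2073.45 = 45.535

min=[-13.100,-16.100,4.700] max=[10.700,11.400,32.100] diag=45.535


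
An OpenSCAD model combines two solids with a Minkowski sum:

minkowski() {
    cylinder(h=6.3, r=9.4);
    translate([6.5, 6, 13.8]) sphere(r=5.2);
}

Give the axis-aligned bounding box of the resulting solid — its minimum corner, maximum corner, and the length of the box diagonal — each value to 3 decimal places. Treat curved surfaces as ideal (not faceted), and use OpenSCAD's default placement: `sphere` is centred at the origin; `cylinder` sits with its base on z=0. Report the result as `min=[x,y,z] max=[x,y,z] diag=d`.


A = translate([6.5, 6, 13.8]) sphere(r=5.2) → bbox [1.3,0.8,8.6] .. [11.7,11.2,19]
B = cylinder(h=6.3, r=9.4) → bbox [-9.4,-9.4,0] .. [9.4,9.4,6.3]
lo = A.lo+B.lo = [1.3-9.4, 0.8-9.4, 8.6+0] = [-8.100,-8.600,8.600]
hi = A.hi+B.hi = [11.7+9.4, 11.2+9.4, 19+6.3] = [21.100,20.600,25.300]
diag = √(29.2²+29.2²+16.7²) = √1984.17 = 44.544

min=[-8.100,-8.600,8.600] max=[21.100,20.600,25.300] diag=44.544


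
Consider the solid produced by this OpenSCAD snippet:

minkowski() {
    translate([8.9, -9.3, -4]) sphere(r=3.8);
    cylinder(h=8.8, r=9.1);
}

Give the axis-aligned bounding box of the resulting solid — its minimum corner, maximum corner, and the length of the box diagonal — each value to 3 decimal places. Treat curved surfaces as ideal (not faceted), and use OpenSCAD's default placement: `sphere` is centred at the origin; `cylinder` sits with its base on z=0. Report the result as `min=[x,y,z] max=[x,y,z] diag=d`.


min=[-4.000,-22.200,-7.800] max=[21.800,3.600,8.600] diag=40.003

A = translate([8.9, -9.3, -4]) sphere(r=3.8) → bbox [5.1,-13.1,-7.8] .. [12.7,-5.5,-0.2]
B = cylinder(h=8.8, r=9.1) → bbox [-9.1,-9.1,0] .. [9.1,9.1,8.8]
lo = A.lo+B.lo = [5.1-9.1, -13.1-9.1, -7.8+0] = [-4.000,-22.200,-7.800]
hi = A.hi+B.hi = [12.7+9.1, -5.5+9.1, -0.2+8.8] = [21.800,3.600,8.600]
diag = √(25.8²+25.8²+16.4²) = √1600.24 = 40.003


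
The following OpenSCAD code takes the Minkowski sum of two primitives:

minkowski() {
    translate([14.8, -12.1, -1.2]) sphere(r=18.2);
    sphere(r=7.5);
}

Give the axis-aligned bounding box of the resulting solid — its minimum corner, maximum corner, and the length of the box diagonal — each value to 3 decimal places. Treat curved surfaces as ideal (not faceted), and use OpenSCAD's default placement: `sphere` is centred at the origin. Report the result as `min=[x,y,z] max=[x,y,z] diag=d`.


A = translate([14.8, -12.1, -1.2]) sphere(r=18.2) → bbox [-3.4,-30.3,-19.4] .. [33,6.1,17]
B = sphere(r=7.5) → bbox [-7.5,-7.5,-7.5] .. [7.5,7.5,7.5]
lo = A.lo+B.lo = [-3.4-7.5, -30.3-7.5, -19.4-7.5] = [-10.900,-37.800,-26.900]
hi = A.hi+B.hi = [33+7.5, 6.1+7.5, 17+7.5] = [40.500,13.600,24.500]
diag = √(51.4²+51.4²+51.4²) = √7925.88 = 89.027

min=[-10.900,-37.800,-26.900] max=[40.500,13.600,24.500] diag=89.027


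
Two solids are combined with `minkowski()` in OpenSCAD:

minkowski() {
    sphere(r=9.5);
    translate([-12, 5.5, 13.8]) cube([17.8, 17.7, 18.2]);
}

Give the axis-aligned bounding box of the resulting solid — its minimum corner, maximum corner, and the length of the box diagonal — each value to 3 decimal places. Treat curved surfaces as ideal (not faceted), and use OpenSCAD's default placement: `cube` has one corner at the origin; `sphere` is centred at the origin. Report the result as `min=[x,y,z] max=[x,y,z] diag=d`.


min=[-21.500,-4.000,4.300] max=[15.300,32.700,41.500] diag=63.914

A = translate([-12, 5.5, 13.8]) cube([17.8, 17.7, 18.2]) → bbox [-12,5.5,13.8] .. [5.8,23.2,32]
B = sphere(r=9.5) → bbox [-9.5,-9.5,-9.5] .. [9.5,9.5,9.5]
lo = A.lo+B.lo = [-12-9.5, 5.5-9.5, 13.8-9.5] = [-21.500,-4.000,4.300]
hi = A.hi+B.hi = [5.8+9.5, 23.2+9.5, 32+9.5] = [15.300,32.700,41.500]
diag = √(36.8²+36.7²+37.2²) = √4084.97 = 63.914


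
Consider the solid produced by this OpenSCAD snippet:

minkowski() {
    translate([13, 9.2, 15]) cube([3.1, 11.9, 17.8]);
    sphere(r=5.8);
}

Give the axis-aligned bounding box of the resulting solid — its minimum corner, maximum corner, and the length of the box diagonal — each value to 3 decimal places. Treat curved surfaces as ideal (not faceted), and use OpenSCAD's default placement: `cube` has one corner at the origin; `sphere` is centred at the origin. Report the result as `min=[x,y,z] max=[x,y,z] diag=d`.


A = translate([13, 9.2, 15]) cube([3.1, 11.9, 17.8]) → bbox [13,9.2,15] .. [16.1,21.1,32.8]
B = sphere(r=5.8) → bbox [-5.8,-5.8,-5.8] .. [5.8,5.8,5.8]
lo = A.lo+B.lo = [13-5.8, 9.2-5.8, 15-5.8] = [7.200,3.400,9.200]
hi = A.hi+B.hi = [16.1+5.8, 21.1+5.8, 32.8+5.8] = [21.900,26.900,38.600]
diag = √(14.7²+23.5²+29.4²) = √1632.7 = 40.407

min=[7.200,3.400,9.200] max=[21.900,26.900,38.600] diag=40.407


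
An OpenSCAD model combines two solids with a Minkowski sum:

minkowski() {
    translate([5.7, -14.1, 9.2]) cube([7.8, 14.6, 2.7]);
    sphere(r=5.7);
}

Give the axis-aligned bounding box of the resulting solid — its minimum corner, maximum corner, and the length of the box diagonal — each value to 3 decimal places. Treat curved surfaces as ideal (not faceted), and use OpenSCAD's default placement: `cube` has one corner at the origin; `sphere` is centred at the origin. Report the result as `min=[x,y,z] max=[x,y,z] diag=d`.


min=[0.000,-19.800,3.500] max=[19.200,6.200,17.600] diag=35.263

A = translate([5.7, -14.1, 9.2]) cube([7.8, 14.6, 2.7]) → bbox [5.7,-14.1,9.2] .. [13.5,0.5,11.9]
B = sphere(r=5.7) → bbox [-5.7,-5.7,-5.7] .. [5.7,5.7,5.7]
lo = A.lo+B.lo = [5.7-5.7, -14.1-5.7, 9.2-5.7] = [0.000,-19.800,3.500]
hi = A.hi+B.hi = [13.5+5.7, 0.5+5.7, 11.9+5.7] = [19.200,6.200,17.600]
diag = √(19.2²+26²+14.1²) = √1243.45 = 35.263


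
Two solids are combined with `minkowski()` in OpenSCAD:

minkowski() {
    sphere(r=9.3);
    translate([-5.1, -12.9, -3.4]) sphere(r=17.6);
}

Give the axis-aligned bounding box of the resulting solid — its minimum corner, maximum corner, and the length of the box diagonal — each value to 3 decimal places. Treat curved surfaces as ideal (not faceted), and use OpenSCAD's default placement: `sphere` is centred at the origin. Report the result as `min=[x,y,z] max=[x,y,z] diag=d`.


min=[-32.000,-39.800,-30.300] max=[21.800,14.000,23.500] diag=93.184

A = translate([-5.1, -12.9, -3.4]) sphere(r=17.6) → bbox [-22.7,-30.5,-21] .. [12.5,4.7,14.2]
B = sphere(r=9.3) → bbox [-9.3,-9.3,-9.3] .. [9.3,9.3,9.3]
lo = A.lo+B.lo = [-22.7-9.3, -30.5-9.3, -21-9.3] = [-32.000,-39.800,-30.300]
hi = A.hi+B.hi = [12.5+9.3, 4.7+9.3, 14.2+9.3] = [21.800,14.000,23.500]
diag = √(53.8²+53.8²+53.8²) = √8683.32 = 93.184


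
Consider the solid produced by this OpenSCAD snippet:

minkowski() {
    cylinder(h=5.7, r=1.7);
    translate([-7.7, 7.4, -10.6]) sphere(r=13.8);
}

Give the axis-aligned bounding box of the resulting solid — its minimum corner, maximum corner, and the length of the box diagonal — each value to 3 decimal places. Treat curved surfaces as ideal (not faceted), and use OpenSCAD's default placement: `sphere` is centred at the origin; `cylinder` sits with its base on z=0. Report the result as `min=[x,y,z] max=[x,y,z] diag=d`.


min=[-23.200,-8.100,-24.400] max=[7.800,22.900,8.900] diag=55.054

A = translate([-7.7, 7.4, -10.6]) sphere(r=13.8) → bbox [-21.5,-6.4,-24.4] .. [6.1,21.2,3.2]
B = cylinder(h=5.7, r=1.7) → bbox [-1.7,-1.7,0] .. [1.7,1.7,5.7]
lo = A.lo+B.lo = [-21.5-1.7, -6.4-1.7, -24.4+0] = [-23.200,-8.100,-24.400]
hi = A.hi+B.hi = [6.1+1.7, 21.2+1.7, 3.2+5.7] = [7.800,22.900,8.900]
diag = √(31²+31²+33.3²) = √3030.89 = 55.054


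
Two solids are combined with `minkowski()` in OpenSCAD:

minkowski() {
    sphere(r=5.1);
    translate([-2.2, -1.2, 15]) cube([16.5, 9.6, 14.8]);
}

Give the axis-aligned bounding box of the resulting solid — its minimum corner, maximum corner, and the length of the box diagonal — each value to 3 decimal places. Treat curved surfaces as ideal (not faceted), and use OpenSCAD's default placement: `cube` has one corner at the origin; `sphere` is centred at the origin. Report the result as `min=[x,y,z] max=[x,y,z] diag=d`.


min=[-7.300,-6.300,9.900] max=[19.400,13.500,34.900] diag=41.592

A = translate([-2.2, -1.2, 15]) cube([16.5, 9.6, 14.8]) → bbox [-2.2,-1.2,15] .. [14.3,8.4,29.8]
B = sphere(r=5.1) → bbox [-5.1,-5.1,-5.1] .. [5.1,5.1,5.1]
lo = A.lo+B.lo = [-2.2-5.1, -1.2-5.1, 15-5.1] = [-7.300,-6.300,9.900]
hi = A.hi+B.hi = [14.3+5.1, 8.4+5.1, 29.8+5.1] = [19.400,13.500,34.900]
diag = √(26.7²+19.8²+25²) = √1729.93 = 41.592


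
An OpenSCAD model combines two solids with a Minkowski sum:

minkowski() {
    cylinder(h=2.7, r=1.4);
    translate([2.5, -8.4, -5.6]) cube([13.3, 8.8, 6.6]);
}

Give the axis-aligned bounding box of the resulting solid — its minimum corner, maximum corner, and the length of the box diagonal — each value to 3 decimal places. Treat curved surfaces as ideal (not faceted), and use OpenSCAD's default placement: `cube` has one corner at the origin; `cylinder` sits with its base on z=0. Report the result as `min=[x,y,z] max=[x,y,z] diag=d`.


min=[1.100,-9.800,-5.600] max=[17.200,1.800,3.700] diag=21.915

A = translate([2.5, -8.4, -5.6]) cube([13.3, 8.8, 6.6]) → bbox [2.5,-8.4,-5.6] .. [15.8,0.4,1]
B = cylinder(h=2.7, r=1.4) → bbox [-1.4,-1.4,0] .. [1.4,1.4,2.7]
lo = A.lo+B.lo = [2.5-1.4, -8.4-1.4, -5.6+0] = [1.100,-9.800,-5.600]
hi = A.hi+B.hi = [15.8+1.4, 0.4+1.4, 1+2.7] = [17.200,1.800,3.700]
diag = √(16.1²+11.6²+9.3²) = √480.26 = 21.915


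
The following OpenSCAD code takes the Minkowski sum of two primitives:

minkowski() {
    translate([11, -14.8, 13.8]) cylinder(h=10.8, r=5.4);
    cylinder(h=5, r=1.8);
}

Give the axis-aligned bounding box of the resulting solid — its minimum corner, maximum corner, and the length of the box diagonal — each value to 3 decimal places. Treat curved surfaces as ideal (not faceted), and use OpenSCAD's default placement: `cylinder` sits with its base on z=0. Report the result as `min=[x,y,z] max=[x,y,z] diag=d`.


A = translate([11, -14.8, 13.8]) cylinder(h=10.8, r=5.4) → bbox [5.6,-20.2,13.8] .. [16.4,-9.4,24.6]
B = cylinder(h=5, r=1.8) → bbox [-1.8,-1.8,0] .. [1.8,1.8,5]
lo = A.lo+B.lo = [5.6-1.8, -20.2-1.8, 13.8+0] = [3.800,-22.000,13.800]
hi = A.hi+B.hi = [16.4+1.8, -9.4+1.8, 24.6+5] = [18.200,-7.600,29.600]
diag = √(14.4²+14.4²+15.8²) = √664.36 = 25.775

min=[3.800,-22.000,13.800] max=[18.200,-7.600,29.600] diag=25.775


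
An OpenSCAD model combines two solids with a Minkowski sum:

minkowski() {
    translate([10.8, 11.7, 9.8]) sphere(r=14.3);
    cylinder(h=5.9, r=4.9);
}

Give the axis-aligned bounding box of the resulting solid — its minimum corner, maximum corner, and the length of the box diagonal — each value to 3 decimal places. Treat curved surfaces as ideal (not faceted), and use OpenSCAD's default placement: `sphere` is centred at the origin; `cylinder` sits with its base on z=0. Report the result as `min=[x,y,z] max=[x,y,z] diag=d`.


min=[-8.400,-7.500,-4.500] max=[30.000,30.900,30.000] diag=64.338

A = translate([10.8, 11.7, 9.8]) sphere(r=14.3) → bbox [-3.5,-2.6,-4.5] .. [25.1,26,24.1]
B = cylinder(h=5.9, r=4.9) → bbox [-4.9,-4.9,0] .. [4.9,4.9,5.9]
lo = A.lo+B.lo = [-3.5-4.9, -2.6-4.9, -4.5+0] = [-8.400,-7.500,-4.500]
hi = A.hi+B.hi = [25.1+4.9, 26+4.9, 24.1+5.9] = [30.000,30.900,30.000]
diag = √(38.4²+38.4²+34.5²) = √4139.37 = 64.338


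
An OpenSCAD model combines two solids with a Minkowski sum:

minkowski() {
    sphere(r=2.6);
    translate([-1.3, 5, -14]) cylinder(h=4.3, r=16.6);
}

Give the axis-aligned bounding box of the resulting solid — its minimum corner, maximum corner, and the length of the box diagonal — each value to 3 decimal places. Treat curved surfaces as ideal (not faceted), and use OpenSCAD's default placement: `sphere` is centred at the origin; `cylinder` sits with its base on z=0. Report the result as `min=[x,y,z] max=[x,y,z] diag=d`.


A = translate([-1.3, 5, -14]) cylinder(h=4.3, r=16.6) → bbox [-17.9,-11.6,-14] .. [15.3,21.6,-9.7]
B = sphere(r=2.6) → bbox [-2.6,-2.6,-2.6] .. [2.6,2.6,2.6]
lo = A.lo+B.lo = [-17.9-2.6, -11.6-2.6, -14-2.6] = [-20.500,-14.200,-16.600]
hi = A.hi+B.hi = [15.3+2.6, 21.6+2.6, -9.7+2.6] = [17.900,24.200,-7.100]
diag = √(38.4²+38.4²+9.5²) = √3039.37 = 55.130

min=[-20.500,-14.200,-16.600] max=[17.900,24.200,-7.100] diag=55.130


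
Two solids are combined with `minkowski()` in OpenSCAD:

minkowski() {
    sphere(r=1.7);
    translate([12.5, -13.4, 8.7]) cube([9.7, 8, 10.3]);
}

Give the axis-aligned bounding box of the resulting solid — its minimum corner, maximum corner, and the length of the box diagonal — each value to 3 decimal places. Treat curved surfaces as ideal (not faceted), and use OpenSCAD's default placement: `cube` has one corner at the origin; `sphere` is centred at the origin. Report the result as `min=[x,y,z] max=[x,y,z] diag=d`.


min=[10.800,-15.100,7.000] max=[23.900,-3.700,20.700] diag=22.119

A = translate([12.5, -13.4, 8.7]) cube([9.7, 8, 10.3]) → bbox [12.5,-13.4,8.7] .. [22.2,-5.4,19]
B = sphere(r=1.7) → bbox [-1.7,-1.7,-1.7] .. [1.7,1.7,1.7]
lo = A.lo+B.lo = [12.5-1.7, -13.4-1.7, 8.7-1.7] = [10.800,-15.100,7.000]
hi = A.hi+B.hi = [22.2+1.7, -5.4+1.7, 19+1.7] = [23.900,-3.700,20.700]
diag = √(13.1²+11.4²+13.7²) = √489.26 = 22.119


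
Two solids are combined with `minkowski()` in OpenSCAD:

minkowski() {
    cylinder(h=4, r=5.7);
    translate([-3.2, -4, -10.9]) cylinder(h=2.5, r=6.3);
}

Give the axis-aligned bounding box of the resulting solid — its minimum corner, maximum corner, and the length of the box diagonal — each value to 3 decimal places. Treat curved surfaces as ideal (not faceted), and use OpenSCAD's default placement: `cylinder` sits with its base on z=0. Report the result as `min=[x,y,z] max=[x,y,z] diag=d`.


min=[-15.200,-16.000,-10.900] max=[8.800,8.000,-4.400] diag=34.558

A = translate([-3.2, -4, -10.9]) cylinder(h=2.5, r=6.3) → bbox [-9.5,-10.3,-10.9] .. [3.1,2.3,-8.4]
B = cylinder(h=4, r=5.7) → bbox [-5.7,-5.7,0] .. [5.7,5.7,4]
lo = A.lo+B.lo = [-9.5-5.7, -10.3-5.7, -10.9+0] = [-15.200,-16.000,-10.900]
hi = A.hi+B.hi = [3.1+5.7, 2.3+5.7, -8.4+4] = [8.800,8.000,-4.400]
diag = √(24²+24²+6.5²) = √1194.25 = 34.558


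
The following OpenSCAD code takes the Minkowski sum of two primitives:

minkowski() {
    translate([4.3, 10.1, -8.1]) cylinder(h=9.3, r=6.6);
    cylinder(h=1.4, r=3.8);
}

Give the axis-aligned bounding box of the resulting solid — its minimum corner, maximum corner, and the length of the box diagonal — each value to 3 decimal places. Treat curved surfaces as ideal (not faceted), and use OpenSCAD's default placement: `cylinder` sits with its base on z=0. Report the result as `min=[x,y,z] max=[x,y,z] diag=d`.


min=[-6.100,-0.300,-8.100] max=[14.700,20.500,2.600] diag=31.301

A = translate([4.3, 10.1, -8.1]) cylinder(h=9.3, r=6.6) → bbox [-2.3,3.5,-8.1] .. [10.9,16.7,1.2]
B = cylinder(h=1.4, r=3.8) → bbox [-3.8,-3.8,0] .. [3.8,3.8,1.4]
lo = A.lo+B.lo = [-2.3-3.8, 3.5-3.8, -8.1+0] = [-6.100,-0.300,-8.100]
hi = A.hi+B.hi = [10.9+3.8, 16.7+3.8, 1.2+1.4] = [14.700,20.500,2.600]
diag = √(20.8²+20.8²+10.7²) = √979.77 = 31.301


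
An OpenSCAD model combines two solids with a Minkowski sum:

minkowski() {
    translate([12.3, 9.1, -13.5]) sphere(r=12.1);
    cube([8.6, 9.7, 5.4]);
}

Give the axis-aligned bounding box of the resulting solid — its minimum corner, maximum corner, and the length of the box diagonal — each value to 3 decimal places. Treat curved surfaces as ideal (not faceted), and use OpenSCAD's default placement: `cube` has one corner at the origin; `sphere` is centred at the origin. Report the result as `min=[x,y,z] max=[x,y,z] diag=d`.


A = translate([12.3, 9.1, -13.5]) sphere(r=12.1) → bbox [0.2,-3,-25.6] .. [24.4,21.2,-1.4]
B = cube([8.6, 9.7, 5.4]) → bbox [0,0,0] .. [8.6,9.7,5.4]
lo = A.lo+B.lo = [0.2+0, -3+0, -25.6+0] = [0.200,-3.000,-25.600]
hi = A.hi+B.hi = [24.4+8.6, 21.2+9.7, -1.4+5.4] = [33.000,30.900,4.000]
diag = √(32.8²+33.9²+29.6²) = √3101.21 = 55.689

min=[0.200,-3.000,-25.600] max=[33.000,30.900,4.000] diag=55.689


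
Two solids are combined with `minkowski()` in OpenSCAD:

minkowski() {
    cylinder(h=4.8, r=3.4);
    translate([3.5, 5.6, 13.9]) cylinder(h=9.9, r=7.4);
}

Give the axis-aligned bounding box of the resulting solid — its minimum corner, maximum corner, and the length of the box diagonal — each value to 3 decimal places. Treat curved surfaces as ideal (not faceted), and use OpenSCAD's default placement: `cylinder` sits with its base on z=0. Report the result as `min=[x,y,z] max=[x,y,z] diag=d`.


A = translate([3.5, 5.6, 13.9]) cylinder(h=9.9, r=7.4) → bbox [-3.9,-1.8,13.9] .. [10.9,13,23.8]
B = cylinder(h=4.8, r=3.4) → bbox [-3.4,-3.4,0] .. [3.4,3.4,4.8]
lo = A.lo+B.lo = [-3.9-3.4, -1.8-3.4, 13.9+0] = [-7.300,-5.200,13.900]
hi = A.hi+B.hi = [10.9+3.4, 13+3.4, 23.8+4.8] = [14.300,16.400,28.600]
diag = √(21.6²+21.6²+14.7²) = √1149.21 = 33.900

min=[-7.300,-5.200,13.900] max=[14.300,16.400,28.600] diag=33.900


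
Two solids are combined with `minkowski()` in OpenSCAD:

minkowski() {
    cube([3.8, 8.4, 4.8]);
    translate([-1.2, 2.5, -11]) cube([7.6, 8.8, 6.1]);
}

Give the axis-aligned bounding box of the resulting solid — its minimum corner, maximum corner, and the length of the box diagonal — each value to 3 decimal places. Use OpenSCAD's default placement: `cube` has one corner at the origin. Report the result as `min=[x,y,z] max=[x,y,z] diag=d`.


A = translate([-1.2, 2.5, -11]) cube([7.6, 8.8, 6.1]) → bbox [-1.2,2.5,-11] .. [6.4,11.3,-4.9]
B = cube([3.8, 8.4, 4.8]) → bbox [0,0,0] .. [3.8,8.4,4.8]
lo = A.lo+B.lo = [-1.2+0, 2.5+0, -11+0] = [-1.200,2.500,-11.000]
hi = A.hi+B.hi = [6.4+3.8, 11.3+8.4, -4.9+4.8] = [10.200,19.700,-0.100]
diag = √(11.4²+17.2²+10.9²) = √544.61 = 23.337

min=[-1.200,2.500,-11.000] max=[10.200,19.700,-0.100] diag=23.337


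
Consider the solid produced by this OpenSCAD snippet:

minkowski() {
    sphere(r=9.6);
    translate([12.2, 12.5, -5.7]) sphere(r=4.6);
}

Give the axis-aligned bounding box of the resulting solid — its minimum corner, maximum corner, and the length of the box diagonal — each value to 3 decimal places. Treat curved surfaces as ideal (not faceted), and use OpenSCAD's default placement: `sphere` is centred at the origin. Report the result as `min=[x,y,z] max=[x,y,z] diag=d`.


A = translate([12.2, 12.5, -5.7]) sphere(r=4.6) → bbox [7.6,7.9,-10.3] .. [16.8,17.1,-1.1]
B = sphere(r=9.6) → bbox [-9.6,-9.6,-9.6] .. [9.6,9.6,9.6]
lo = A.lo+B.lo = [7.6-9.6, 7.9-9.6, -10.3-9.6] = [-2.000,-1.700,-19.900]
hi = A.hi+B.hi = [16.8+9.6, 17.1+9.6, -1.1+9.6] = [26.400,26.700,8.500]
diag = √(28.4²+28.4²+28.4²) = √2419.68 = 49.190

min=[-2.000,-1.700,-19.900] max=[26.400,26.700,8.500] diag=49.190


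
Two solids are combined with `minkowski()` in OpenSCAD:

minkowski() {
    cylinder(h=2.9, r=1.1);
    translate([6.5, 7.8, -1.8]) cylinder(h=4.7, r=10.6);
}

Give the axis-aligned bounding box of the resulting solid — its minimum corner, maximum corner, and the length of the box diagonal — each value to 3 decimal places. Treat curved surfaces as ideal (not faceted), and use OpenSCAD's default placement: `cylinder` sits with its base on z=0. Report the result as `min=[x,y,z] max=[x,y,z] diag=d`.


min=[-5.200,-3.900,-1.800] max=[18.200,19.500,5.800] diag=33.954

A = translate([6.5, 7.8, -1.8]) cylinder(h=4.7, r=10.6) → bbox [-4.1,-2.8,-1.8] .. [17.1,18.4,2.9]
B = cylinder(h=2.9, r=1.1) → bbox [-1.1,-1.1,0] .. [1.1,1.1,2.9]
lo = A.lo+B.lo = [-4.1-1.1, -2.8-1.1, -1.8+0] = [-5.200,-3.900,-1.800]
hi = A.hi+B.hi = [17.1+1.1, 18.4+1.1, 2.9+2.9] = [18.200,19.500,5.800]
diag = √(23.4²+23.4²+7.6²) = √1152.88 = 33.954
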